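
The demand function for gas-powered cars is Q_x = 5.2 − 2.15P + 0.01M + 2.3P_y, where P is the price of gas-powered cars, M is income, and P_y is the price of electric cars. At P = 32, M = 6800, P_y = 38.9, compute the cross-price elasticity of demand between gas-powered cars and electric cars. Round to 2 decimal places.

At the given point, Q_x = 5.2 − 2.15(32) + 0.01(6800) + 2.3(38.9) = 5.2 − 68.8 + 68 + 89.47 = 93.87.
∂Q_x/∂P_y = +2.3, so E_xy = 2.3·(38.9/93.87) ≈ 0.95.
E_xy > 0: the goods are substitutes.

0.95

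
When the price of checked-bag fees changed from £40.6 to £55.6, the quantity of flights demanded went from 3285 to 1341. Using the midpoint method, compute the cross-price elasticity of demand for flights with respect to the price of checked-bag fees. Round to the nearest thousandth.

-2.695

%ΔQ_x = (1341 − 3285)/[(3285+1341)/2] = -1944/2313 ≈ -0.8405.
%ΔP_y = (55.6 − 40.6)/[(40.6+55.6)/2] ≈ 0.3119.
E_xy = -0.8405/0.3119 ≈ -2.695.
E_xy < 0, so flights and checked-bag fees are complements.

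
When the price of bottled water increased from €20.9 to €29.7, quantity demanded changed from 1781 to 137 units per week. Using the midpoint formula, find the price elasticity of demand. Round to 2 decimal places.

%ΔQ = (137 − 1781)/[(1781 + 137)/2] = -1644/959 ≈ -1.7143.
%ΔP = (29.7 − 20.9)/[(20.9 + 29.7)/2] = 8.8/25.3 ≈ 0.3478.
Arc elasticity E = %ΔQ/%ΔP ≈ -1.7143/0.3478 ≈ -4.93.
|E| > 1: demand is elastic over this range.

-4.93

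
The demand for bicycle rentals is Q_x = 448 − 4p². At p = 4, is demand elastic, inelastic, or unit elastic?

At p = 4, Q_x = 384.
dQ_x/dp = −2·4·p = −32.
Point elasticity E = (dQ_x/dp)·(p/Q_x) = -32 × 4/384 ≈ -0.333.
|E| ≈ 0.333 < 1, so demand is inelastic.

inelastic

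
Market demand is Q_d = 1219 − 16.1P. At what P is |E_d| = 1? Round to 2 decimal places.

For linear demand Q_d = a − bP, E = −bP/(a − bP). |E| = 1 ⇒ bP = a − bP ⇒ P = a/(2b).
P = 1219/(2·16.1) ≈ 37.86.

37.86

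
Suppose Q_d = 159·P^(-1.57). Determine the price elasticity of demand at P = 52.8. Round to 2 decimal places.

For a Cobb–Douglas (constant-elasticity) form Q_d = A·P^α·…, the elasticity with respect to P equals the exponent α at every point.
Here the exponent on P is -1.57, so the price elasticity of demand is -1.57.

-1.57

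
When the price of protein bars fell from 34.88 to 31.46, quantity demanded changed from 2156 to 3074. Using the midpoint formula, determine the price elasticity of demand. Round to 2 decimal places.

%Δq = (3074 − 2156)/[(2156 + 3074)/2] = 918/2615 ≈ 0.3511.
%ΔP = (31.46 − 34.88)/[(34.88 + 31.46)/2] = -3.42/33.17 ≈ -0.1031.
Arc elasticity E = %Δq/%ΔP ≈ 0.3511/-0.1031 ≈ -3.40.
|E| > 1: demand is elastic over this range.

-3.40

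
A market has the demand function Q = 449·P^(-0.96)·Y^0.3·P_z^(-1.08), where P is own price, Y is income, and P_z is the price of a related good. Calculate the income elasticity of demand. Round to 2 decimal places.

0.30

For a Cobb–Douglas (constant-elasticity) form Q = A·Y^α·…, the elasticity with respect to Y equals the exponent α at every point.
Here the exponent on Y is 0.3, so the income elasticity of demand is 0.30.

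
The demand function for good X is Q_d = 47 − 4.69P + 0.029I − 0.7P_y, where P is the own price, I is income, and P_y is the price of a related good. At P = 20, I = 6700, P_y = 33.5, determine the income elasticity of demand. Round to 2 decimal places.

1.57

Evaluating quantity at (P, I, P_y) gives Q_d = 47 − 4.69(20) + 0.029(6700) − 0.7(33.5) = 47 − 93.8 + 194.3 − 23.45 = 124.05.
∂Q_d/∂I = +0.029, so E_I = 0.029·(6700/124.05) ≈ 1.57.
E_I > 1: normal good (luxury).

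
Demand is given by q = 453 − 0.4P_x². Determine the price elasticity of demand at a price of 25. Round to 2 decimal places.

At P_x = 25, q = 203.
dq/dP_x = −2·0.4·P_x = −20.
Point elasticity E = (dq/dP_x)·(P_x/q) = -20 × 25/203 ≈ -2.46.
|E| > 1, so demand is elastic at this price.

-2.46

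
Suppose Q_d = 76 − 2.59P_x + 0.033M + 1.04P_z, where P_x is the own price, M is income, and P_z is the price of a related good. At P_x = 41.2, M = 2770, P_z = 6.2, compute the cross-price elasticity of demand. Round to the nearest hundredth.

Substituting, Q_d = 76 − 2.59(41.2) + 0.033(2770) + 1.04(6.2) = 76 − 106.708 + 91.41 + 6.448 = 67.15.
∂Q_d/∂P_z = +1.04, so E_xy = 1.04·(6.2/67.15) ≈ 0.10.
E_xy > 0: the goods are substitutes.

0.10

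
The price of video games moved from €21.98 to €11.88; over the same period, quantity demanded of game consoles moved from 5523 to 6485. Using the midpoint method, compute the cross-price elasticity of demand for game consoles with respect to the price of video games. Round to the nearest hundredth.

-0.27

%ΔQ_x = (6485 − 5523)/[(5523+6485)/2] = 962/6004 ≈ 0.1602.
%ΔP_y = (11.88 − 21.98)/[(21.98+11.88)/2] ≈ -0.5966.
E_xy = 0.1602/-0.5966 ≈ -0.27.
E_xy < 0, so game consoles and video games are complements.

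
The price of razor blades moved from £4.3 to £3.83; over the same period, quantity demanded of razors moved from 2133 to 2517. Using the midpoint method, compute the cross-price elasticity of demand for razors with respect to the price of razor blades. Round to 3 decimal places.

-1.428

%ΔQ_x = (2517 − 2133)/[(2133+2517)/2] = 384/2325 ≈ 0.1652.
%ΔP_y = (3.83 − 4.3)/[(4.3+3.83)/2] ≈ -0.1156.
E_xy = 0.1652/-0.1156 ≈ -1.428.
E_xy < 0, so razors and razor blades are complements.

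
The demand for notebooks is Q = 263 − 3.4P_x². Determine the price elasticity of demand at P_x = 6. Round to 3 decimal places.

At P_x = 6, Q = 140.6.
dQ/dP_x = −2·3.4·P_x = −40.8.
Point elasticity E = (dQ/dP_x)·(P_x/Q) = -40.8 × 6/140.6 ≈ -1.741.
|E| > 1, so demand is elastic at this price.

-1.741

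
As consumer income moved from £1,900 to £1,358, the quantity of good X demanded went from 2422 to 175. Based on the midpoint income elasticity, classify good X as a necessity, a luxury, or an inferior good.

luxury

%ΔQ = (175 − 2422)/[(2422+175)/2] = -2247/1298.5 ≈ -1.7305.
%ΔI = (1,358 − 1,900)/[(1,900+1,358)/2] = -542/1629 ≈ -0.3327.
E_I = %ΔQ/%ΔI ≈ 5.201.
E_I > 1: normal good (luxury).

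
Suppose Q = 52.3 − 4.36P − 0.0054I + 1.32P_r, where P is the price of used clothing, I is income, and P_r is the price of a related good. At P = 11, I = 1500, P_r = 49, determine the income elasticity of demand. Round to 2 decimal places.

-0.13

Substituting, Q = 52.3 − 4.36(11) − 0.0054(1500) + 1.32(49) = 52.3 − 47.96 − 8.1 + 64.68 = 60.92.
∂Q/∂I = −0.0054, so E_I = -0.0054·(1500/60.92) ≈ -0.13.
E_I < 0: inferior good.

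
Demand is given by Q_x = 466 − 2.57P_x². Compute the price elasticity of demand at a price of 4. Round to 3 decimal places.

At P_x = 4, Q_x = 424.88.
dQ_x/dP_x = −2·2.57·P_x = −20.56.
Point elasticity E = (dQ_x/dP_x)·(P_x/Q_x) = -20.56 × 4/424.88 ≈ -0.194.
|E| < 1, so demand is inelastic at this price.

-0.194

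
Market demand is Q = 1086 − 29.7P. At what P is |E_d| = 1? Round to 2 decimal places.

For linear demand Q = a − bP, E = −bP/(a − bP). |E| = 1 ⇒ bP = a − bP ⇒ P = a/(2b).
P = 1086/(2·29.7) ≈ 18.28.

18.28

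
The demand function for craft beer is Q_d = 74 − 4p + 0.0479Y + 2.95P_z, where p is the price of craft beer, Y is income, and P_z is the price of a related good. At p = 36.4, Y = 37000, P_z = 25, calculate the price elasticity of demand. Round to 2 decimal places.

-0.08

Evaluating quantity at (p, Y, P_z) gives Q_d = 74 − 4(36.4) + 0.0479(37000) + 2.95(25) = 74 − 145.6 + 1772.3 + 73.75 = 1774.45.
∂Q_d/∂p = −4, so E_p = (−4)·(36.4/1774.45) ≈ -0.08.
|E_p| < 1: demand is inelastic.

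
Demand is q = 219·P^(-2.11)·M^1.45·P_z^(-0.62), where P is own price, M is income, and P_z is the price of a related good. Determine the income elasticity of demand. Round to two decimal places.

For a Cobb–Douglas (constant-elasticity) form q = A·M^α·…, the elasticity with respect to M equals the exponent α at every point.
Here the exponent on M is 1.45, so the income elasticity of demand is 1.45.

1.45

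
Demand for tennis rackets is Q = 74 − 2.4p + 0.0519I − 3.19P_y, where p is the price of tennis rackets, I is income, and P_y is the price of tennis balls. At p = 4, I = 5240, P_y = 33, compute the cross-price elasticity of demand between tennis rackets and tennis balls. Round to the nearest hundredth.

At the given point, Q = 74 − 2.4(4) + 0.0519(5240) − 3.19(33) = 74 − 9.6 + 271.956 − 105.27 = 231.086.
∂Q/∂P_y = −3.19, so E_xy = -3.19·(33/231.086) ≈ -0.46.
E_xy < 0: the goods are complements.

-0.46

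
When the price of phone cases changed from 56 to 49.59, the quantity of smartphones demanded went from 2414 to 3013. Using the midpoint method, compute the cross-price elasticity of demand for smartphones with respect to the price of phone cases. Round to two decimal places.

%ΔQ_x = (3013 − 2414)/[(2414+3013)/2] = 599/2713.5 ≈ 0.2207.
%ΔP_y = (49.59 − 56)/[(56+49.59)/2] ≈ -0.1214.
E_xy = 0.2207/-0.1214 ≈ -1.82.
E_xy < 0, so smartphones and phone cases are complements.

-1.82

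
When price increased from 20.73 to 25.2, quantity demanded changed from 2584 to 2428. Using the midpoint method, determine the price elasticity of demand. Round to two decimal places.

-0.32

%ΔQ = (2428 − 2584)/[(2584 + 2428)/2] = -156/2506 ≈ -0.0623.
%ΔP = (25.2 − 20.73)/[(20.73 + 25.2)/2] = 4.47/22.965 ≈ 0.1946.
Arc elasticity E = %ΔQ/%ΔP ≈ -0.0623/0.1946 ≈ -0.32.
|E| < 1: demand is inelastic over this range.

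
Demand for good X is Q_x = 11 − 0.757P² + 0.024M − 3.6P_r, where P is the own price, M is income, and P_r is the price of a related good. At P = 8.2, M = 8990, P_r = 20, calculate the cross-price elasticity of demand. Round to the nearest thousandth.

At the given point, Q_x = 11 − 0.757(8.2)² + 0.024(8990) − 3.6(20) = 11 − 50.9007 + 215.76 − 72 = 103.8593.
∂Q_x/∂P_r = −3.6, so E_xy = -3.6·(20/103.8593) ≈ -0.693.
E_xy < 0: the goods are complements.

-0.693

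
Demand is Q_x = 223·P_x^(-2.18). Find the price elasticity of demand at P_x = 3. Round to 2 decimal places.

For a Cobb–Douglas (constant-elasticity) form Q_x = A·P_x^α·…, the elasticity with respect to P_x equals the exponent α at every point.
Here the exponent on P_x is -2.18, so the price elasticity of demand is -2.18.

-2.18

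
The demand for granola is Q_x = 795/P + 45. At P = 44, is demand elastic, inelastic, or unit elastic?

At P = 44, Q_x = 63.0682.
dQ_x/dP = −795/P² = −0.4106.
Point elasticity E = (dQ_x/dP)·(P/Q_x) = -0.4106 × 44/63.0682 ≈ -0.286.
|E| ≈ 0.286 < 1, so demand is inelastic.

inelastic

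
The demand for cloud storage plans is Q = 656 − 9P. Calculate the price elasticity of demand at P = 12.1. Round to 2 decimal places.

-0.20

At P = 12.1, Q = 547.1.
dQ/dP = −9.
Point elasticity E = (dQ/dP)·(P/Q) = -9 × 12.1/547.1 ≈ -0.20.
|E| < 1, so demand is inelastic at this price.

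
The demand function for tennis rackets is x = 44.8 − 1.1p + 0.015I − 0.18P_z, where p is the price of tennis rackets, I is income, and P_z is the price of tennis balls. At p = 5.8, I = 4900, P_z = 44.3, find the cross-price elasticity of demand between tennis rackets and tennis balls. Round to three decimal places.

-0.077

First evaluate x: 44.8 − 1.1(5.8) + 0.015(4900) − 0.18(44.3) = 44.8 − 6.38 + 73.5 − 7.974 = 103.946.
∂x/∂P_z = −0.18, so E_xy = -0.18·(44.3/103.946) ≈ -0.077.
E_xy < 0: the goods are complements.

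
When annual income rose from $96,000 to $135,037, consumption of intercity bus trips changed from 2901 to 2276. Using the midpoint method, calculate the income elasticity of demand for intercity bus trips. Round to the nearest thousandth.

-0.715

%ΔQ = (2276 − 2901)/[(2901+2276)/2] = -625/2588.5 ≈ -0.2415.
%ΔM = (135,037 − 96,000)/[(96,000+135,037)/2] = 39037/115518.5 ≈ 0.3379.
E_I = %ΔQ/%ΔM ≈ -0.715.
E_I < 0: inferior good.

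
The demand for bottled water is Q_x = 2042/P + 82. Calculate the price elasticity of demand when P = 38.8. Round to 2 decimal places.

-0.39

At P = 38.8, Q_x = 134.6289.
dQ_x/dP = −2042/P² = −1.3564.
Point elasticity E = (dQ_x/dP)·(P/Q_x) = -1.3564 × 38.8/134.6289 ≈ -0.39.
|E| < 1, so demand is inelastic at this price.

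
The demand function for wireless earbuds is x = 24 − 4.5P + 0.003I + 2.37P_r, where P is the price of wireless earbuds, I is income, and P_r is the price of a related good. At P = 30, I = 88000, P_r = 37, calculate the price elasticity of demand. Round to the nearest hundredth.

x = 24 − 4.5(30) + 0.003(88000) + 2.37(37) = 24 − 135 + 264 + 87.69 = 240.69.
∂x/∂P = −4.5, so E_p = (−4.5)·(30/240.69) ≈ -0.56.
|E_p| < 1: demand is inelastic.

-0.56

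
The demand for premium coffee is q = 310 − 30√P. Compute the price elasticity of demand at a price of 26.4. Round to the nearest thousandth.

At P = 26.4, q = 155.8572.
dq/dP = −30/(2√P) = −30/(2·5.1381).
Point elasticity E = (dq/dP)·(P/q) = -2.9194 × 26.4/155.8572 ≈ -0.495.
|E| < 1, so demand is inelastic at this price.

-0.495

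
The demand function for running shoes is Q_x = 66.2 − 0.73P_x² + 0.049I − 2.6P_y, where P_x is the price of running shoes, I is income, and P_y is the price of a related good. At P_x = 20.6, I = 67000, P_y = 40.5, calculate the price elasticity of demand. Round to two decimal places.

At the given point, Q_x = 66.2 − 0.73(20.6)² + 0.049(67000) − 2.6(40.5) = 66.2 − 309.7828 + 3283 − 105.3 = 2934.1172.
∂Q_x/∂P_x = −2·0.73·P_x = -30.076, so E_p = -30.076·(20.6/2934.1172) ≈ -0.21.
|E_p| < 1: demand is inelastic.

-0.21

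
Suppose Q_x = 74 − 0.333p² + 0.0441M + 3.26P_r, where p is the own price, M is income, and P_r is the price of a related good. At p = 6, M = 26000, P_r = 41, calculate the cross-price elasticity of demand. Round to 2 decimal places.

Q_x = 74 − 0.333(6)² + 0.0441(26000) + 3.26(41) = 74 − 11.988 + 1146.6 + 133.66 = 1342.272.
∂Q_x/∂P_r = +3.26, so E_xy = 3.26·(41/1342.272) ≈ 0.10.
E_xy > 0: the goods are substitutes.

0.10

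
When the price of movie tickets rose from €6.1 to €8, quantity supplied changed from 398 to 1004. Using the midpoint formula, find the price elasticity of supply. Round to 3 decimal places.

3.208

%ΔQ = (1004 − 398)/[(398 + 1004)/2] = 606/701 ≈ 0.8645.
%ΔP = (8 − 6.1)/[(6.1 + 8)/2] = 1.9/7.05 ≈ 0.2695.
Arc elasticity E = %ΔQ/%ΔP ≈ 0.8645/0.2695 ≈ 3.208.
|E| > 1: supply is elastic over this range.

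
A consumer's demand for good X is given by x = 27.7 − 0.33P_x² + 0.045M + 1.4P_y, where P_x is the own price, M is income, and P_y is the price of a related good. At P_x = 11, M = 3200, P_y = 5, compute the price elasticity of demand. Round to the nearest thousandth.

-0.575

x = 27.7 − 0.33(11)² + 0.045(3200) + 1.4(5) = 27.7 − 39.93 + 144 + 7 = 138.77.
∂x/∂P_x = −2·0.33·P_x = -7.26, so E_p = -7.26·(11/138.77) ≈ -0.575.
|E_p| < 1: demand is inelastic.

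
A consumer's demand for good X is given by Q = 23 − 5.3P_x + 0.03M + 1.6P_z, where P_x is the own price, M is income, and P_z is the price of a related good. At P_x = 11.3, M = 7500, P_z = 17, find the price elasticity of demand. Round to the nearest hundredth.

Evaluating quantity at (P_x, M, P_z) gives Q = 23 − 5.3(11.3) + 0.03(7500) + 1.6(17) = 23 − 59.89 + 225 + 27.2 = 215.31.
∂Q/∂P_x = −5.3, so E_p = (−5.3)·(11.3/215.31) ≈ -0.28.
|E_p| < 1: demand is inelastic.

-0.28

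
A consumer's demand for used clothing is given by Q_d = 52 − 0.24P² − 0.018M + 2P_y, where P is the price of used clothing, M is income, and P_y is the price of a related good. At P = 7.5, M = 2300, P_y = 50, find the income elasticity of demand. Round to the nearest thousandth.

-0.426

Evaluating quantity at (P, M, P_y) gives Q_d = 52 − 0.24(7.5)² − 0.018(2300) + 2(50) = 52 − 13.5 − 41.4 + 100 = 97.1.
∂Q_d/∂M = −0.018, so E_I = -0.018·(2300/97.1) ≈ -0.426.
E_I < 0: inferior good.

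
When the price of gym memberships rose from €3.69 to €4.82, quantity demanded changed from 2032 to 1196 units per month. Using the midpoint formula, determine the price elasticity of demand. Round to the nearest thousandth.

%Δq = (1196 − 2032)/[(2032 + 1196)/2] = -836/1614 ≈ -0.5180.
%ΔP = (4.82 − 3.69)/[(3.69 + 4.82)/2] = 1.13/4.255 ≈ 0.2656.
Arc elasticity E = %Δq/%ΔP ≈ -0.5180/0.2656 ≈ -1.950.
|E| > 1: demand is elastic over this range.

-1.950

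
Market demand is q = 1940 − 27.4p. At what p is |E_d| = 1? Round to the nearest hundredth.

35.40

For linear demand q = a − bp, E = −bp/(a − bp). |E| = 1 ⇒ bp = a − bp ⇒ p = a/(2b).
p = 1940/(2·27.4) ≈ 35.40.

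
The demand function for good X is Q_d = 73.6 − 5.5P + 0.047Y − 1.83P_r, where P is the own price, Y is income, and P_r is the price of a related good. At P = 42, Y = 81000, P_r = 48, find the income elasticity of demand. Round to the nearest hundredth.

Q_d = 73.6 − 5.5(42) + 0.047(81000) − 1.83(48) = 73.6 − 231 + 3807 − 87.84 = 3561.76.
∂Q_d/∂Y = +0.047, so E_I = 0.047·(81000/3561.76) ≈ 1.07.
E_I > 1: normal good (luxury).

1.07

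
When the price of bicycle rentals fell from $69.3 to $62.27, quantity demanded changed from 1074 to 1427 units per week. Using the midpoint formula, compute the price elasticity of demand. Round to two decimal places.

-2.64

%Δq = (1427 − 1074)/[(1074 + 1427)/2] = 353/1250.5 ≈ 0.2823.
%ΔP = (62.27 − 69.3)/[(69.3 + 62.27)/2] = -7.03/65.785 ≈ -0.1069.
Arc elasticity E = %Δq/%ΔP ≈ 0.2823/-0.1069 ≈ -2.64.
|E| > 1: demand is elastic over this range.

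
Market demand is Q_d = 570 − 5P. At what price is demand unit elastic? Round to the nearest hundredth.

For linear demand Q_d = a − bP, E = −bP/(a − bP). |E| = 1 ⇒ bP = a − bP ⇒ P = a/(2b).
P = 570/(2·5) = 57.00.

57.00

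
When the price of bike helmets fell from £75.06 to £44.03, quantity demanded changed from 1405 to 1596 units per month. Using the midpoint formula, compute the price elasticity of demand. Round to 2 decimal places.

-0.24

%ΔQ = (1596 − 1405)/[(1405 + 1596)/2] = 191/1500.5 ≈ 0.1273.
%ΔP = (44.03 − 75.06)/[(75.06 + 44.03)/2] = -31.03/59.545 ≈ -0.5211.
Arc elasticity E = %ΔQ/%ΔP ≈ 0.1273/-0.5211 ≈ -0.24.
|E| < 1: demand is inelastic over this range.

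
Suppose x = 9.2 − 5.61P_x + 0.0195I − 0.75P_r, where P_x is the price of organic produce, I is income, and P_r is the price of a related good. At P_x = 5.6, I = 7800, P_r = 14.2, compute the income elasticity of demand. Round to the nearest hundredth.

1.28

x = 9.2 − 5.61(5.6) + 0.0195(7800) − 0.75(14.2) = 9.2 − 31.416 + 152.1 − 10.65 = 119.234.
∂x/∂I = +0.0195, so E_I = 0.0195·(7800/119.234) ≈ 1.28.
E_I > 1: normal good (luxury).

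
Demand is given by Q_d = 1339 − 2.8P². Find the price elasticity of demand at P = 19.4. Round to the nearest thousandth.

-7.390

At P = 19.4, Q_d = 285.192.
dQ_d/dP = −2·2.8·P = −108.64.
Point elasticity E = (dQ_d/dP)·(P/Q_d) = -108.64 × 19.4/285.192 ≈ -7.390.
|E| > 1, so demand is elastic at this price.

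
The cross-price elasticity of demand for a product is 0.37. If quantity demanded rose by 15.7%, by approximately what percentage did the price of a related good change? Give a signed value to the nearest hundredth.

42.43

%ΔQ ≈ E × %ΔP_y ⇒ %ΔP_y = %ΔQ / E = (15.7%)/(0.37) ≈ 42.43%.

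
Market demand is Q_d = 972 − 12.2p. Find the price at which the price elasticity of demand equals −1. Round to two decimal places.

39.84

For linear demand Q_d = a − bp, E = −bp/(a − bp). |E| = 1 ⇒ bp = a − bp ⇒ p = a/(2b).
p = 972/(2·12.2) ≈ 39.84.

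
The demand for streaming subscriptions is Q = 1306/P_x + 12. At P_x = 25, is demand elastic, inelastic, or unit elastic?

inelastic

At P_x = 25, Q = 64.24.
dQ/dP_x = −1306/P_x² = −2.0896.
Point elasticity E = (dQ/dP_x)·(P_x/Q) = -2.0896 × 25/64.24 ≈ -0.813.
|E| ≈ 0.813 < 1, so demand is inelastic.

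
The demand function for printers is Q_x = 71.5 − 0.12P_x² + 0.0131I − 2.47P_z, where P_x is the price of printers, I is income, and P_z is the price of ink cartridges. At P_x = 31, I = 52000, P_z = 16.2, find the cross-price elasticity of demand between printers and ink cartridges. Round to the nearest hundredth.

-0.07

First evaluate Q_x: 71.5 − 0.12(31)² + 0.0131(52000) − 2.47(16.2) = 71.5 − 115.32 + 681.2 − 40.014 = 597.366.
∂Q_x/∂P_z = −2.47, so E_xy = -2.47·(16.2/597.366) ≈ -0.07.
E_xy < 0: the goods are complements.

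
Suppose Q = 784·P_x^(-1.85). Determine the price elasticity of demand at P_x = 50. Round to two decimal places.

-1.85

For a Cobb–Douglas (constant-elasticity) form Q = A·P_x^α·…, the elasticity with respect to P_x equals the exponent α at every point.
Here the exponent on P_x is -1.85, so the price elasticity of demand is -1.85.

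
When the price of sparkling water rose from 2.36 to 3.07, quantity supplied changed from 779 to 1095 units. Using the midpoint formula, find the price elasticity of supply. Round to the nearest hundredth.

%Δq = (1095 − 779)/[(779 + 1095)/2] = 316/937 ≈ 0.3372.
%ΔP = (3.07 − 2.36)/[(2.36 + 3.07)/2] = 0.71/2.715 ≈ 0.2615.
Arc elasticity E = %Δq/%ΔP ≈ 0.3372/0.2615 ≈ 1.29.
|E| > 1: supply is elastic over this range.

1.29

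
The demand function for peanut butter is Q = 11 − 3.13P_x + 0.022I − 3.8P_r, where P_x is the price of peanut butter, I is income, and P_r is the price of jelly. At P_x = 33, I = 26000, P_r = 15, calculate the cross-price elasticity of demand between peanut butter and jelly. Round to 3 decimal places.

Evaluating quantity at (P_x, I, P_r) gives Q = 11 − 3.13(33) + 0.022(26000) − 3.8(15) = 11 − 103.29 + 572 − 57 = 422.71.
∂Q/∂P_r = −3.8, so E_xy = -3.8·(15/422.71) ≈ -0.135.
E_xy < 0: the goods are complements.

-0.135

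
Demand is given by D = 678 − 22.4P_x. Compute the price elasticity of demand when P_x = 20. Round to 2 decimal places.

-1.95

At P_x = 20, D = 230.
dD/dP_x = −22.4.
Point elasticity E = (dD/dP_x)·(P_x/D) = -22.4 × 20/230 ≈ -1.95.
|E| > 1, so demand is elastic at this price.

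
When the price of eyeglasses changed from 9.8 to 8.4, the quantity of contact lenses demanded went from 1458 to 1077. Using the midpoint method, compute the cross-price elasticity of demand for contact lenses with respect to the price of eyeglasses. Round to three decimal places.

%ΔQ_x = (1077 − 1458)/[(1458+1077)/2] = -381/1267.5 ≈ -0.3006.
%ΔP_y = (8.4 − 9.8)/[(9.8+8.4)/2] ≈ -0.1538.
E_xy = -0.3006/-0.1538 ≈ 1.954.
E_xy > 0, so contact lenses and eyeglasses are substitutes.

1.954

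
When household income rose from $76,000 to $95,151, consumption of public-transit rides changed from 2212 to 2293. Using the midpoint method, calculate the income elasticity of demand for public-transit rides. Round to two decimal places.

0.16

%ΔQ = (2293 − 2212)/[(2212+2293)/2] = 81/2252.5 ≈ 0.0360.
%ΔY = (95,151 − 76,000)/[(76,000+95,151)/2] = 19151/85575.5 ≈ 0.2238.
E_I = %ΔQ/%ΔY ≈ 0.16.
E_I ∈ (0,1): normal good (necessity).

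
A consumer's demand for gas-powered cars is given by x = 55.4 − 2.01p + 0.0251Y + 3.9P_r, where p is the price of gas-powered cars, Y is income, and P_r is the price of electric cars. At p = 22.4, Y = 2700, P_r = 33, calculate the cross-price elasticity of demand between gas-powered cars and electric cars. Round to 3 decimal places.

At the given point, x = 55.4 − 2.01(22.4) + 0.0251(2700) + 3.9(33) = 55.4 − 45.024 + 67.77 + 128.7 = 206.846.
∂x/∂P_r = +3.9, so E_xy = 3.9·(33/206.846) ≈ 0.622.
E_xy > 0: the goods are substitutes.

0.622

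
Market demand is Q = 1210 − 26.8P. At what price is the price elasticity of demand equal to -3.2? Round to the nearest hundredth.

Set −bP/(a − bP) = −3.2 ⇒ bP = 3.2(a − bP) ⇒ bP(1+3.2) = 3.2·a.
P = 3.2·1210/(26.8·4.2) ≈ 34.40.

34.40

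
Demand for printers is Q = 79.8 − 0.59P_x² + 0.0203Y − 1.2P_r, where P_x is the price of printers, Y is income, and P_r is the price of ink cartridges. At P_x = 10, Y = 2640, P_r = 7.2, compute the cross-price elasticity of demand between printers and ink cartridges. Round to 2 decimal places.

-0.13

Q = 79.8 − 0.59(10)² + 0.0203(2640) − 1.2(7.2) = 79.8 − 59 + 53.592 − 8.64 = 65.752.
∂Q/∂P_r = −1.2, so E_xy = -1.2·(7.2/65.752) ≈ -0.13.
E_xy < 0: the goods are complements.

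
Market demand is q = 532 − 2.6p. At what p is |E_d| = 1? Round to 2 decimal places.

For linear demand q = a − bp, E = −bp/(a − bp). |E| = 1 ⇒ bp = a − bp ⇒ p = a/(2b).
p = 532/(2·2.6) ≈ 102.31.

102.31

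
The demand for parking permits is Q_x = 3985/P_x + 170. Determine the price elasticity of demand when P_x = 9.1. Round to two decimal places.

At P_x = 9.1, Q_x = 607.9121.
dQ_x/dP_x = −3985/P_x² = −48.1222.
Point elasticity E = (dQ_x/dP_x)·(P_x/Q_x) = -48.1222 × 9.1/607.9121 ≈ -0.72.
|E| < 1, so demand is inelastic at this price.

-0.72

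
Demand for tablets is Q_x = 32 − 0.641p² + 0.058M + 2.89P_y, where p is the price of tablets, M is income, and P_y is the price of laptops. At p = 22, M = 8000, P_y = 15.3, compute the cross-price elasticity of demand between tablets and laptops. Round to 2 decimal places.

Substituting, Q_x = 32 − 0.641(22)² + 0.058(8000) + 2.89(15.3) = 32 − 310.244 + 464 + 44.217 = 229.973.
∂Q_x/∂P_y = +2.89, so E_xy = 2.89·(15.3/229.973) ≈ 0.19.
E_xy > 0: the goods are substitutes.

0.19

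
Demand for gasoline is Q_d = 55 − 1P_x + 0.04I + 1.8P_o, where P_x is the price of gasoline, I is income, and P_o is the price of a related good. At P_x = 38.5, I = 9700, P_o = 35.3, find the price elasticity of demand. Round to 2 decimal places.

-0.08

Substituting, Q_d = 55 − 1(38.5) + 0.04(9700) + 1.8(35.3) = 55 − 38.5 + 388 + 63.54 = 468.04.
∂Q_d/∂P_x = −1, so E_p = (−1)·(38.5/468.04) ≈ -0.08.
|E_p| < 1: demand is inelastic.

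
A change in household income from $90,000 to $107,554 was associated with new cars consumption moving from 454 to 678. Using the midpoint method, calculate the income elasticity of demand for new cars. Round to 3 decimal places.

%ΔQ = (678 − 454)/[(454+678)/2] = 224/566 ≈ 0.3958.
%ΔI = (107,554 − 90,000)/[(90,000+107,554)/2] = 17554/98777 ≈ 0.1777.
E_I = %ΔQ/%ΔI ≈ 2.227.
E_I > 1: normal good (luxury).

2.227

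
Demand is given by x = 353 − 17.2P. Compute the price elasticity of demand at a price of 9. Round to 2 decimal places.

At P = 9, x = 198.2.
dx/dP = −17.2.
Point elasticity E = (dx/dP)·(P/x) = -17.2 × 9/198.2 ≈ -0.78.
|E| < 1, so demand is inelastic at this price.

-0.78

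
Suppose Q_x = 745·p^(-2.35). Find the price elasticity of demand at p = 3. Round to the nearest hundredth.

-2.35

For a Cobb–Douglas (constant-elasticity) form Q_x = A·p^α·…, the elasticity with respect to p equals the exponent α at every point.
Here the exponent on p is -2.35, so the price elasticity of demand is -2.35.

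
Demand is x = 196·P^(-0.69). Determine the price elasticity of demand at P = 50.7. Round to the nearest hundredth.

-0.69

For a Cobb–Douglas (constant-elasticity) form x = A·P^α·…, the elasticity with respect to P equals the exponent α at every point.
Here the exponent on P is -0.69, so the price elasticity of demand is -0.69.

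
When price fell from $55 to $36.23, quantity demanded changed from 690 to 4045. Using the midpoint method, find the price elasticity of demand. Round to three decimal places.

%Δq = (4045 − 690)/[(690 + 4045)/2] = 3355/2367.5 ≈ 1.4171.
%ΔP = (36.23 − 55)/[(55 + 36.23)/2] = -18.77/45.615 ≈ -0.4115.
Arc elasticity E = %Δq/%ΔP ≈ 1.4171/-0.4115 ≈ -3.444.
|E| > 1: demand is elastic over this range.

-3.444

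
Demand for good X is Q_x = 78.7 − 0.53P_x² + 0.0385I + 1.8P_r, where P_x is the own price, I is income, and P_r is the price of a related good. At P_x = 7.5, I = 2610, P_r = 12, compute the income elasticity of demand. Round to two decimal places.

0.59

At the given point, Q_x = 78.7 − 0.53(7.5)² + 0.0385(2610) + 1.8(12) = 78.7 − 29.8125 + 100.485 + 21.6 = 170.9725.
∂Q_x/∂I = +0.0385, so E_I = 0.0385·(2610/170.9725) ≈ 0.59.
E_I ∈ (0,1): normal good (necessity).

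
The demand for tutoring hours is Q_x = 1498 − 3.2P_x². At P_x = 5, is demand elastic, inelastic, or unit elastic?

At P_x = 5, Q_x = 1418.
dQ_x/dP_x = −2·3.2·P_x = −32.
Point elasticity E = (dQ_x/dP_x)·(P_x/Q_x) = -32 × 5/1418 ≈ -0.113.
|E| ≈ 0.113 < 1, so demand is inelastic.

inelastic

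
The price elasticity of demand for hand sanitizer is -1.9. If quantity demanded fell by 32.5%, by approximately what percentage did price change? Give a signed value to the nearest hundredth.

17.11

%ΔQ ≈ E × %ΔP ⇒ %ΔP = %ΔQ / E = (-32.5%)/(-1.9) ≈ 17.11%.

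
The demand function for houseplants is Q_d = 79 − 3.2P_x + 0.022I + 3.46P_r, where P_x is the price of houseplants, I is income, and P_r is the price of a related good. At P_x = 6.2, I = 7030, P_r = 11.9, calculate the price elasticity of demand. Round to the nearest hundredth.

-0.08

At the given point, Q_d = 79 − 3.2(6.2) + 0.022(7030) + 3.46(11.9) = 79 − 19.84 + 154.66 + 41.174 = 254.994.
∂Q_d/∂P_x = −3.2, so E_p = (−3.2)·(6.2/254.994) ≈ -0.08.
|E_p| < 1: demand is inelastic.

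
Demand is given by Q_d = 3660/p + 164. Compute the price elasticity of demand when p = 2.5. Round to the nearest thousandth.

At p = 2.5, Q_d = 1628.
dQ_d/dp = −3660/p² = −585.6.
Point elasticity E = (dQ_d/dp)·(p/Q_d) = -585.6 × 2.5/1628 ≈ -0.899.
|E| < 1, so demand is inelastic at this price.

-0.899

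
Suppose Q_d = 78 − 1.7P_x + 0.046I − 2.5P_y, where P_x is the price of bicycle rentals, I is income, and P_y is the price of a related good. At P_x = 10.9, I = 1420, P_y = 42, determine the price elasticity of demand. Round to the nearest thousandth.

-0.936

First evaluate Q_d: 78 − 1.7(10.9) + 0.046(1420) − 2.5(42) = 78 − 18.53 + 65.32 − 105 = 19.79.
∂Q_d/∂P_x = −1.7, so E_p = (−1.7)·(10.9/19.79) ≈ -0.936.
|E_p| < 1: demand is inelastic.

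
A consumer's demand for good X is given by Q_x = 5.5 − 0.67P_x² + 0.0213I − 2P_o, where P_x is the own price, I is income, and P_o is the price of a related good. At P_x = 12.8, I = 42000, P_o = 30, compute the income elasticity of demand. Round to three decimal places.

At the given point, Q_x = 5.5 − 0.67(12.8)² + 0.0213(42000) − 2(30) = 5.5 − 109.7728 + 894.6 − 60 = 730.3272.
∂Q_x/∂I = +0.0213, so E_I = 0.0213·(42000/730.3272) ≈ 1.225.
E_I > 1: normal good (luxury).

1.225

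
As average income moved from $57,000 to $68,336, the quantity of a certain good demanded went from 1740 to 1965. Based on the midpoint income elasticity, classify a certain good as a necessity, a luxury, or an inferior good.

%ΔQ = (1965 − 1740)/[(1740+1965)/2] = 225/1852.5 ≈ 0.1215.
%ΔI = (68,336 − 57,000)/[(57,000+68,336)/2] = 11336/62668 ≈ 0.1809.
E_I = %ΔQ/%ΔI ≈ 0.671.
E_I ∈ (0,1): normal good (necessity).

necessity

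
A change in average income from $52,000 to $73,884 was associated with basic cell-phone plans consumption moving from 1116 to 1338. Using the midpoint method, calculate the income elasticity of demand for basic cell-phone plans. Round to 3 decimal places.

%ΔQ = (1338 − 1116)/[(1116+1338)/2] = 222/1227 ≈ 0.1809.
%ΔI = (73,884 − 52,000)/[(52,000+73,884)/2] = 21884/62942 ≈ 0.3477.
E_I = %ΔQ/%ΔI ≈ 0.520.
E_I ∈ (0,1): normal good (necessity).

0.520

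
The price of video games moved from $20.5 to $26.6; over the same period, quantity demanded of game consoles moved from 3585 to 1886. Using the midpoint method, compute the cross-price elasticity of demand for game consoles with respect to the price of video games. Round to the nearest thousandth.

%ΔQ_x = (1886 − 3585)/[(3585+1886)/2] = -1699/2735.5 ≈ -0.6211.
%ΔP_y = (26.6 − 20.5)/[(20.5+26.6)/2] ≈ 0.2590.
E_xy = -0.6211/0.2590 ≈ -2.398.
E_xy < 0, so game consoles and video games are complements.

-2.398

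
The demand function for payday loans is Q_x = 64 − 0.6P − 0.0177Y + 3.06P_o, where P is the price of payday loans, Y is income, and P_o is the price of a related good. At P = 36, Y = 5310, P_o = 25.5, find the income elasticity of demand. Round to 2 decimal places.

-3.55

At the given point, Q_x = 64 − 0.6(36) − 0.0177(5310) + 3.06(25.5) = 64 − 21.6 − 93.987 + 78.03 = 26.443.
∂Q_x/∂Y = −0.0177, so E_I = -0.0177·(5310/26.443) ≈ -3.55.
E_I < 0: inferior good.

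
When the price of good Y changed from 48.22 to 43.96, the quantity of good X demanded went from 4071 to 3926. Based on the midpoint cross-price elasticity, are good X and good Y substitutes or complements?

substitutes

%ΔQ_x = (3926 − 4071)/[(4071+3926)/2] = -145/3998.5 ≈ -0.0363.
%ΔP_y = (43.96 − 48.22)/[(48.22+43.96)/2] ≈ -0.0924.
E_xy = -0.0363/-0.0924 ≈ 0.392.
E_xy > 0, so the goods are substitutes.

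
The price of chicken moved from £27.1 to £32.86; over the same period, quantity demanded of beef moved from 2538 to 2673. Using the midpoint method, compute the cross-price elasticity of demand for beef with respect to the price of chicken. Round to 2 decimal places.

0.27

%ΔQ_x = (2673 − 2538)/[(2538+2673)/2] = 135/2605.5 ≈ 0.0518.
%ΔP_y = (32.86 − 27.1)/[(27.1+32.86)/2] ≈ 0.1921.
E_xy = 0.0518/0.1921 ≈ 0.27.
E_xy > 0, so beef and chicken are substitutes.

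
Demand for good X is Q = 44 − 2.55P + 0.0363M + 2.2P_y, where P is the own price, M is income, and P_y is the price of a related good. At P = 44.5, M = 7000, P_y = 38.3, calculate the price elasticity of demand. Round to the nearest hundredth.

-0.42

Substituting, Q = 44 − 2.55(44.5) + 0.0363(7000) + 2.2(38.3) = 44 − 113.475 + 254.1 + 84.26 = 268.885.
∂Q/∂P = −2.55, so E_p = (−2.55)·(44.5/268.885) ≈ -0.42.
|E_p| < 1: demand is inelastic.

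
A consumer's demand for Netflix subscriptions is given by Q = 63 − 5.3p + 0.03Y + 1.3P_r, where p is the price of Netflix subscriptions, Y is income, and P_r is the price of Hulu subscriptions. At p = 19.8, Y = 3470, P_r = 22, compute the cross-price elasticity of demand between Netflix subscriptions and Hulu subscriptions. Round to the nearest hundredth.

0.32

Substituting, Q = 63 − 5.3(19.8) + 0.03(3470) + 1.3(22) = 63 − 104.94 + 104.1 + 28.6 = 90.76.
∂Q/∂P_r = +1.3, so E_xy = 1.3·(22/90.76) ≈ 0.32.
E_xy > 0: the goods are substitutes.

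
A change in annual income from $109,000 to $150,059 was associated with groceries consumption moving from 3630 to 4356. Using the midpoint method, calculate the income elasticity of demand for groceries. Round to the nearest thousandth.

%ΔQ = (4356 − 3630)/[(3630+4356)/2] = 726/3993 ≈ 0.1818.
%ΔI = (150,059 − 109,000)/[(109,000+150,059)/2] = 41059/129529.5 ≈ 0.3170.
E_I = %ΔQ/%ΔI ≈ 0.574.
E_I ∈ (0,1): normal good (necessity).

0.574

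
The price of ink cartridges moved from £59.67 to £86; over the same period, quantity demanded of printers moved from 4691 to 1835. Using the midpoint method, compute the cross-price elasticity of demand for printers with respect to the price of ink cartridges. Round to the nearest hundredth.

%ΔQ_x = (1835 − 4691)/[(4691+1835)/2] = -2856/3263 ≈ -0.8753.
%ΔP_y = (86 − 59.67)/[(59.67+86)/2] ≈ 0.3615.
E_xy = -0.8753/0.3615 ≈ -2.42.
E_xy < 0, so printers and ink cartridges are complements.

-2.42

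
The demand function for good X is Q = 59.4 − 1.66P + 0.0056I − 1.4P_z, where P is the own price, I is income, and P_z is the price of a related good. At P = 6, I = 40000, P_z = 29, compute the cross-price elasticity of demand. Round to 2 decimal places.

At the given point, Q = 59.4 − 1.66(6) + 0.0056(40000) − 1.4(29) = 59.4 − 9.96 + 224 − 40.6 = 232.84.
∂Q/∂P_z = −1.4, so E_xy = -1.4·(29/232.84) ≈ -0.17.
E_xy < 0: the goods are complements.

-0.17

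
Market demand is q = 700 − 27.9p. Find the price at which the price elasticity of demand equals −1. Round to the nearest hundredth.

12.54

For linear demand q = a − bp, E = −bp/(a − bp). |E| = 1 ⇒ bp = a − bp ⇒ p = a/(2b).
p = 700/(2·27.9) ≈ 12.54.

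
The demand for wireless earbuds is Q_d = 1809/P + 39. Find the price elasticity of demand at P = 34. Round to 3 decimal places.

-0.577

At P = 34, Q_d = 92.2059.
dQ_d/dP = −1809/P² = −1.5649.
Point elasticity E = (dQ_d/dP)·(P/Q_d) = -1.5649 × 34/92.2059 ≈ -0.577.
|E| < 1, so demand is inelastic at this price.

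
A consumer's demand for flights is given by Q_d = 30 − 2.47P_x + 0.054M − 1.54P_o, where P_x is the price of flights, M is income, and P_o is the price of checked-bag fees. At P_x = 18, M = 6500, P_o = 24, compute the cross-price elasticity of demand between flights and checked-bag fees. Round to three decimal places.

-0.123

Substituting, Q_d = 30 − 2.47(18) + 0.054(6500) − 1.54(24) = 30 − 44.46 + 351 − 36.96 = 299.58.
∂Q_d/∂P_o = −1.54, so E_xy = -1.54·(24/299.58) ≈ -0.123.
E_xy < 0: the goods are complements.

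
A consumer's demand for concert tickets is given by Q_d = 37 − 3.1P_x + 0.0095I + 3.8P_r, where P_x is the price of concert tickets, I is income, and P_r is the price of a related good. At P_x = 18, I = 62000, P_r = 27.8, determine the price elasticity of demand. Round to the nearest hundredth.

Substituting, Q_d = 37 − 3.1(18) + 0.0095(62000) + 3.8(27.8) = 37 − 55.8 + 589 + 105.64 = 675.84.
∂Q_d/∂P_x = −3.1, so E_p = (−3.1)·(18/675.84) ≈ -0.08.
|E_p| < 1: demand is inelastic.

-0.08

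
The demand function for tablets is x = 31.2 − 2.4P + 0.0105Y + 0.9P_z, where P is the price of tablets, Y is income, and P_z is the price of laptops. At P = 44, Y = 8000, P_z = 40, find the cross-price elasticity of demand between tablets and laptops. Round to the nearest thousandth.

0.789

Evaluating quantity at (P, Y, P_z) gives x = 31.2 − 2.4(44) + 0.0105(8000) + 0.9(40) = 31.2 − 105.6 + 84 + 36 = 45.6.
∂x/∂P_z = +0.9, so E_xy = 0.9·(40/45.6) ≈ 0.789.
E_xy > 0: the goods are substitutes.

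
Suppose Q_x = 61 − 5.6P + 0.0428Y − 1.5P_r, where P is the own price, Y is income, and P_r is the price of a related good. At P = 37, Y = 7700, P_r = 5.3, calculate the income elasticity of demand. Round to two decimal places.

First evaluate Q_x: 61 − 5.6(37) + 0.0428(7700) − 1.5(5.3) = 61 − 207.2 + 329.56 − 7.95 = 175.41.
∂Q_x/∂Y = +0.0428, so E_I = 0.0428·(7700/175.41) ≈ 1.88.
E_I > 1: normal good (luxury).

1.88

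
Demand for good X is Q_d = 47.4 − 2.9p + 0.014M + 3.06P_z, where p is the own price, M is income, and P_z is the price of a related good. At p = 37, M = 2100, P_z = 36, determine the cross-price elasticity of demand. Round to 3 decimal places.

1.383

First evaluate Q_d: 47.4 − 2.9(37) + 0.014(2100) + 3.06(36) = 47.4 − 107.3 + 29.4 + 110.16 = 79.66.
∂Q_d/∂P_z = +3.06, so E_xy = 3.06·(36/79.66) ≈ 1.383.
E_xy > 0: the goods are substitutes.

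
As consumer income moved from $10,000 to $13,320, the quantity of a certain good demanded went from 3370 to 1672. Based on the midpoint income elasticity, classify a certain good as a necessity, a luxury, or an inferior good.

%ΔQ = (1672 − 3370)/[(3370+1672)/2] = -1698/2521 ≈ -0.6735.
%ΔI = (13,320 − 10,000)/[(10,000+13,320)/2] = 3320/11660 ≈ 0.2847.
E_I = %ΔQ/%ΔI ≈ -2.366.
E_I < 0: inferior good.

inferior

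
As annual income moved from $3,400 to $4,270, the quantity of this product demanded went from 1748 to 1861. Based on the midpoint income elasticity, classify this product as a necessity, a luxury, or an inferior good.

necessity

%ΔQ = (1861 − 1748)/[(1748+1861)/2] = 113/1804.5 ≈ 0.0626.
%ΔI = (4,270 − 3,400)/[(3,400+4,270)/2] = 870/3835 ≈ 0.2269.
E_I = %ΔQ/%ΔI ≈ 0.276.
E_I ∈ (0,1): normal good (necessity).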